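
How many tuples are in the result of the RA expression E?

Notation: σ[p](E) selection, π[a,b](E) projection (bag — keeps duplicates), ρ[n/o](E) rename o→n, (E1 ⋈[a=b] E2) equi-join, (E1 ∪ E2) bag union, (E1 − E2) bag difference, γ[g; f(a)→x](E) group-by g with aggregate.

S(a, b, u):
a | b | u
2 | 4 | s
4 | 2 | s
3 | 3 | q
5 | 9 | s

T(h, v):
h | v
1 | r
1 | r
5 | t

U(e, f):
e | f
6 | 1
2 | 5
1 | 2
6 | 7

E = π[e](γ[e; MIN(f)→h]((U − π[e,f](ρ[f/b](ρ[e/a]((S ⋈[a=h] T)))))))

Per-node cardinality:
  U → 4
  S → 4
  T → 3
  (S ⋈[a=h] T) → 1
  ρ[e/a]((S ⋈[a=h] T)) → 1
  ρ[f/b](ρ[e/a]((S ⋈[a=h] T))) → 1
  π[e,f](ρ[f/b](ρ[e/a]((S ⋈[a=h] T)))) → 1
  (U − π[e,f](ρ[f/b](ρ[e/a]((S ⋈[a=h] T))))) → 4
  γ[e; MIN(f)→h]((U − π[e,f](ρ[f/b](ρ[e/a]((S ⋈[a=h] T)))))) → 3
  π[e](γ[e; MIN(f)→h]((U − π[e,f](ρ[f/b](ρ[e/a]((S ⋈[a=h] T))))))) → 3

|E| = 3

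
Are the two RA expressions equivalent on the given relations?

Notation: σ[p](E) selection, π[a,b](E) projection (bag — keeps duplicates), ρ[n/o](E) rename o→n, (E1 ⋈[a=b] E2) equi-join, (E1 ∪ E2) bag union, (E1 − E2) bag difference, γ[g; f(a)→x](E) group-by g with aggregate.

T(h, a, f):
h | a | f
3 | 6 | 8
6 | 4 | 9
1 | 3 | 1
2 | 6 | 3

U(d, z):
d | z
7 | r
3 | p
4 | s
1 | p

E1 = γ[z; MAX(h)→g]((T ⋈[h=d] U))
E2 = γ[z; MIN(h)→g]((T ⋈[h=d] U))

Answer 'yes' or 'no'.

E1 row counts bottom-up:
  T → 4
  U → 4
  (T ⋈[h=d] U) → 2
  γ[z; MAX(h)→g]((T ⋈[h=d] U)) → 1
E2 row counts bottom-up:
  T → 4
  U → 4
  (T ⋈[h=d] U) → 2
  γ[z; MIN(h)→g]((T ⋈[h=d] U)) → 1

E1 result:
z | g
p | 3
E2 result:
z | g
p | 1
Witness: ('p', 1) appears 0× in E1 but 1× in E2.

no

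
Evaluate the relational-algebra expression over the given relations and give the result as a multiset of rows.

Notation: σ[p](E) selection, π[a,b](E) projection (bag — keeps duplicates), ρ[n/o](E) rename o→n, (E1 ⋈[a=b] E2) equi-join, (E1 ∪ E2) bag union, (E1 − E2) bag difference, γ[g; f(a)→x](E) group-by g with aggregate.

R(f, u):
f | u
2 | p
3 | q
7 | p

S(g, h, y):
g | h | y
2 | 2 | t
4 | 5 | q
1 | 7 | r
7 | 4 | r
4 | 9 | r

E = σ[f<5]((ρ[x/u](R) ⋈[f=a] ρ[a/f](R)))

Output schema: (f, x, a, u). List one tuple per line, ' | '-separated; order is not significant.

Stepwise |·|:
  R → 3
  ρ[x/u](R) → 3
  R → 3
  ρ[a/f](R) → 3
  (ρ[x/u](R) ⋈[f=a] ρ[a/f](R)) → 3
  σ[f<5]((ρ[x/u](R) ⋈[f=a] ρ[a/f](R))) → 2

== RESULT ==
f | x | a | u
2 | p | 2 | p
3 | q | 3 | q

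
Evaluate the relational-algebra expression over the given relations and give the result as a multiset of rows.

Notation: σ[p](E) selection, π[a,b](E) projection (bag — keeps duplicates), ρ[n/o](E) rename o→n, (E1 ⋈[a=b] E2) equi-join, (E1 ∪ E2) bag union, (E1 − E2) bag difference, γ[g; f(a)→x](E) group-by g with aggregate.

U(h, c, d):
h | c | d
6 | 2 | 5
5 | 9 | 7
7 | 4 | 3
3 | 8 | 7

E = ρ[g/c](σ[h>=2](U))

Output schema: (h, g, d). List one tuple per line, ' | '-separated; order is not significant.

Per-node cardinality:
  U → 4
  σ[h>=2](U) → 4
  ρ[g/c](σ[h>=2](U)) → 4

== RESULT ==
h | g | d
3 | 8 | 7
5 | 9 | 7
6 | 2 | 5
7 | 4 | 3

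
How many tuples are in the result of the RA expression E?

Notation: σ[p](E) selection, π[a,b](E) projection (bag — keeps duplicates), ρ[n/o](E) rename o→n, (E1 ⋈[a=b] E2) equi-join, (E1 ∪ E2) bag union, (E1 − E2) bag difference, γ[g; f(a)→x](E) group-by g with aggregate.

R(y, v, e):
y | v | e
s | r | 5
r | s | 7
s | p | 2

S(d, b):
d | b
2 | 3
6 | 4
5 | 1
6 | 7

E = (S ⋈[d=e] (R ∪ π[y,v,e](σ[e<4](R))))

Subexpression sizes:
  S → 4
  R → 3
  R → 3
  σ[e<4](R) → 1
  π[y,v,e](σ[e<4](R)) → 1
  (R ∪ π[y,v,e](σ[e<4](R))) → 4
  (S ⋈[d=e] (R ∪ π[y,v,e](σ[e<4](R)))) → 3

|E| = 3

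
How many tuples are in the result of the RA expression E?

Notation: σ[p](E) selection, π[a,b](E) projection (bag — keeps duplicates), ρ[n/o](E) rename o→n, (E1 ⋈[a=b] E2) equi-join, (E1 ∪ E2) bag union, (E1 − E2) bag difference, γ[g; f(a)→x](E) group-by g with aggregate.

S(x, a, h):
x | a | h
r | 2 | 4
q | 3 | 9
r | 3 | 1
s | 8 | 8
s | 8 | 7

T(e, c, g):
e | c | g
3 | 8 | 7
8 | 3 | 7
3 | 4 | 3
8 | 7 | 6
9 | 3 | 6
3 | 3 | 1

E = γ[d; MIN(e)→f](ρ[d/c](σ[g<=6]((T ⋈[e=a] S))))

Row counts bottom-up:
  T → 6
  S → 5
  (T ⋈[e=a] S) → 10
  σ[g<=6]((T ⋈[e=a] S)) → 6
  ρ[d/c](σ[g<=6]((T ⋈[e=a] S))) → 6
  γ[d; MIN(e)→f](ρ[d/c](σ[g<=6]((T ⋈[e=a] S)))) → 3

|E| = 3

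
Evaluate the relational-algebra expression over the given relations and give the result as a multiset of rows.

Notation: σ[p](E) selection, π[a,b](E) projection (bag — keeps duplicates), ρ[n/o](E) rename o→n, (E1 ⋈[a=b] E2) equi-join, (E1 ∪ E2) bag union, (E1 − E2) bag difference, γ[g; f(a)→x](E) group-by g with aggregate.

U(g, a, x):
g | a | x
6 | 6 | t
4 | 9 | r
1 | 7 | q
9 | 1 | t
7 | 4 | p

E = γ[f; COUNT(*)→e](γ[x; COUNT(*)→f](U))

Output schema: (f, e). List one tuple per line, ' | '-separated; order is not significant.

Row counts bottom-up:
  U → 5
  γ[x; COUNT(*)→f](U) → 4
  γ[f; COUNT(*)→e](γ[x; COUNT(*)→f](U)) → 2

== RESULT ==
f | e
1 | 3
2 | 1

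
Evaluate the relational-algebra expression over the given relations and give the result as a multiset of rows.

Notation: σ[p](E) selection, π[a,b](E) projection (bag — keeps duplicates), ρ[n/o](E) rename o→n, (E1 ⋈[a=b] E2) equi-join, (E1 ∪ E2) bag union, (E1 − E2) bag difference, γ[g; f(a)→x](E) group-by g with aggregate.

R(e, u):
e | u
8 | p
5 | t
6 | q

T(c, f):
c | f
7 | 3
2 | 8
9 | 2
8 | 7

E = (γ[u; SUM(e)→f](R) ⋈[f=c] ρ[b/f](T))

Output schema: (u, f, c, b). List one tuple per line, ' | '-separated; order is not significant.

Subexpression sizes:
  R → 3
  γ[u; SUM(e)→f](R) → 3
  T → 4
  ρ[b/f](T) → 4
  (γ[u; SUM(e)→f](R) ⋈[f=c] ρ[b/f](T)) → 1

== RESULT ==
u | f | c | b
p | 8 | 8 | 7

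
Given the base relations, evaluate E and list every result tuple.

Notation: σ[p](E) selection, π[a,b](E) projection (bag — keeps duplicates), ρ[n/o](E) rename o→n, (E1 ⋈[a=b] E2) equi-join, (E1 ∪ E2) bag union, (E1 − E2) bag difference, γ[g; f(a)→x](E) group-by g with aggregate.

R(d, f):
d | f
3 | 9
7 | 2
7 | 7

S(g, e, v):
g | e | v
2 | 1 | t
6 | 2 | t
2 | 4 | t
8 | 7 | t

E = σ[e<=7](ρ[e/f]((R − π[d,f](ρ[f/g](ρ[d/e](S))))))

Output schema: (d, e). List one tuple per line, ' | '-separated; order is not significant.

Stepwise |·|:
  R → 3
  S → 4
  ρ[d/e](S) → 4
  ρ[f/g](ρ[d/e](S)) → 4
  π[d,f](ρ[f/g](ρ[d/e](S))) → 4
  (R − π[d,f](ρ[f/g](ρ[d/e](S)))) → 3
  ρ[e/f]((R − π[d,f](ρ[f/g](ρ[d/e](S))))) → 3
  σ[e<=7](ρ[e/f]((R − π[d,f](ρ[f/g](ρ[d/e](S)))))) → 2

== RESULT ==
d | e
7 | 2
7 | 7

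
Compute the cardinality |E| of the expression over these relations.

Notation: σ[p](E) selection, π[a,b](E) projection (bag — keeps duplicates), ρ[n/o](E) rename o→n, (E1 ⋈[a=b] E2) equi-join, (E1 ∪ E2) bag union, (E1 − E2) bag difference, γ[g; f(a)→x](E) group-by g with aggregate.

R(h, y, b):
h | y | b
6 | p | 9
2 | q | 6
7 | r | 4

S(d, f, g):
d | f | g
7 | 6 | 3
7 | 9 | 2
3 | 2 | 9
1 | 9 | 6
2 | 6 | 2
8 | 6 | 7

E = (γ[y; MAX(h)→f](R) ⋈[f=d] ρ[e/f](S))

Per-node cardinality:
  R → 3
  γ[y; MAX(h)→f](R) → 3
  S → 6
  ρ[e/f](S) → 6
  (γ[y; MAX(h)→f](R) ⋈[f=d] ρ[e/f](S)) → 3

|E| = 3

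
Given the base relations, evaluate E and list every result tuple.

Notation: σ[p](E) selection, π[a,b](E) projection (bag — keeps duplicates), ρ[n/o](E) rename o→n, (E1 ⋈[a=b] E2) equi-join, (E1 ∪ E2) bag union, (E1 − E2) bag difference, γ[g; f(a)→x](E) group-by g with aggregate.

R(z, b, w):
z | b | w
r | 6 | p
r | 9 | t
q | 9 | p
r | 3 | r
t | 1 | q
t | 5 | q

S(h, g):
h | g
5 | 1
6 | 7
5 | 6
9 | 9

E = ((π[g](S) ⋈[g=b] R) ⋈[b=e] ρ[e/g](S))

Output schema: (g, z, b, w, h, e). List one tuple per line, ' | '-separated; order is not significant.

Per-node cardinality:
  S → 4
  π[g](S) → 4
  R → 6
  (π[g](S) ⋈[g=b] R) → 4
  S → 4
  ρ[e/g](S) → 4
  ((π[g](S) ⋈[g=b] R) ⋈[b=e] ρ[e/g](S)) → 4

== RESULT ==
g | z | b | w | h | e
1 | t | 1 | q | 5 | 1
6 | r | 6 | p | 5 | 6
9 | q | 9 | p | 9 | 9
9 | r | 9 | t | 9 | 9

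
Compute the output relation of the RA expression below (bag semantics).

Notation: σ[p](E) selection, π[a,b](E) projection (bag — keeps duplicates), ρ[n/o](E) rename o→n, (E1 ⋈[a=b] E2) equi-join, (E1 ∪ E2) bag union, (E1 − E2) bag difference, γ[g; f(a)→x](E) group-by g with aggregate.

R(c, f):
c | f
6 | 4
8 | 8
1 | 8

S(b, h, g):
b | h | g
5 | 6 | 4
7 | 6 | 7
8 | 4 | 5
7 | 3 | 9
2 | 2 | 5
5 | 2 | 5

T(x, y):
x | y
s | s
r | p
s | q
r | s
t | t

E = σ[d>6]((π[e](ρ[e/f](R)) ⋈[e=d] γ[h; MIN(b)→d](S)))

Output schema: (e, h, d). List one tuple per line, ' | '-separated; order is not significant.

Subexpression sizes:
  R → 3
  ρ[e/f](R) → 3
  π[e](ρ[e/f](R)) → 3
  S → 6
  γ[h; MIN(b)→d](S) → 4
  (π[e](ρ[e/f](R)) ⋈[e=d] γ[h; MIN(b)→d](S)) → 2
  σ[d>6]((π[e](ρ[e/f](R)) ⋈[e=d] γ[h; MIN(b)→d](S))) → 2

== RESULT ==
e | h | d
8 | 4 | 8
8 | 4 | 8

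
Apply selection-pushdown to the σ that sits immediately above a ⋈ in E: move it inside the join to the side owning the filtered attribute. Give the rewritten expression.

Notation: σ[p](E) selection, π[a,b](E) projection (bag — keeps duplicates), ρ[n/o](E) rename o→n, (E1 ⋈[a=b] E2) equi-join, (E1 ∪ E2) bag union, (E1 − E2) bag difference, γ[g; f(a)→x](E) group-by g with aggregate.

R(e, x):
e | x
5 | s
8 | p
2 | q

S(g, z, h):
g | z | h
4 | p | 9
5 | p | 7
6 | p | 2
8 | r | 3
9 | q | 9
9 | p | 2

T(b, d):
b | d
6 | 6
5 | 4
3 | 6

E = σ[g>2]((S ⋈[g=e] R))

σ filters on g, owned by the left side.
E' = (σ[g>2](S) ⋈[g=e] R)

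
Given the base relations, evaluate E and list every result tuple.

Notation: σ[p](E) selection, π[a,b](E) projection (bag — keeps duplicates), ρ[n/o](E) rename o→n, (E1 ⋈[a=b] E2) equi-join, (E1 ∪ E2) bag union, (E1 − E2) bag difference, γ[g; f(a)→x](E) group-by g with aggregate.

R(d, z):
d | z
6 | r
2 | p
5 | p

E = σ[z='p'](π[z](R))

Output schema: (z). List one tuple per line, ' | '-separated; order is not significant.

Per-node cardinality:
  R → 3
  π[z](R) → 3
  σ[z='p'](π[z](R)) → 2

== RESULT ==
z
p
p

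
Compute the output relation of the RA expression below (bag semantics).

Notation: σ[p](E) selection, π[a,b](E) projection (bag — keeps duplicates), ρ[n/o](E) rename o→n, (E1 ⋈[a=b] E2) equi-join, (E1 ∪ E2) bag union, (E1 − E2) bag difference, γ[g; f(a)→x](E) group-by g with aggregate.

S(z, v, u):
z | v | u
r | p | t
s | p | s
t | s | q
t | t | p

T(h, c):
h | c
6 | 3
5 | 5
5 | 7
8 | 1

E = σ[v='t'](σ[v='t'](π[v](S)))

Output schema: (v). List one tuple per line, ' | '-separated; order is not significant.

Stepwise |·|:
  S → 4
  π[v](S) → 4
  σ[v='t'](π[v](S)) → 1
  σ[v='t'](σ[v='t'](π[v](S))) → 1

== RESULT ==
v
t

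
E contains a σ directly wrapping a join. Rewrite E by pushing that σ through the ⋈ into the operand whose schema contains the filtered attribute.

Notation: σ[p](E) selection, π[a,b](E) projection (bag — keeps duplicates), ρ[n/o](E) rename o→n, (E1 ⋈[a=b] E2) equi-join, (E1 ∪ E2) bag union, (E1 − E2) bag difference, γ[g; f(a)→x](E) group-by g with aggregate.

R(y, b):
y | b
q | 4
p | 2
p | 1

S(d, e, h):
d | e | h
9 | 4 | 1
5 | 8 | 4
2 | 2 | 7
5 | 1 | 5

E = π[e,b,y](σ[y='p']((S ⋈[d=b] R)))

σ filters on y, owned by the right side.
E' = π[e,b,y]((S ⋈[d=b] σ[y='p'](R)))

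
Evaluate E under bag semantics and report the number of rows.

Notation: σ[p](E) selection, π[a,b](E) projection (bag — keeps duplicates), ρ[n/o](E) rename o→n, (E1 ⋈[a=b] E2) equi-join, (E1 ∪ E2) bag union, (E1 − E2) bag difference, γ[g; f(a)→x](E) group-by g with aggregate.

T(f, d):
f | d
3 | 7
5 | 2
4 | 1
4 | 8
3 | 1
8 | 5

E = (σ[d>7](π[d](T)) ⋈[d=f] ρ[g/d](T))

Row counts bottom-up:
  T → 6
  π[d](T) → 6
  σ[d>7](π[d](T)) → 1
  T → 6
  ρ[g/d](T) → 6
  (σ[d>7](π[d](T)) ⋈[d=f] ρ[g/d](T)) → 1

|E| = 1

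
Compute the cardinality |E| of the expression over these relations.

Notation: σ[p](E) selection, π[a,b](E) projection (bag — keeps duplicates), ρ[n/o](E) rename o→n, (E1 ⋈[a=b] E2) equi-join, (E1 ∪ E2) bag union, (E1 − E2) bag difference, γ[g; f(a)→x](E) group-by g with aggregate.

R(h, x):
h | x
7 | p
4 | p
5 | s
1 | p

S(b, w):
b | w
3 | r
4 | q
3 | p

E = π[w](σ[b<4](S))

Stepwise |·|:
  S → 3
  σ[b<4](S) → 2
  π[w](σ[b<4](S)) → 2

|E| = 2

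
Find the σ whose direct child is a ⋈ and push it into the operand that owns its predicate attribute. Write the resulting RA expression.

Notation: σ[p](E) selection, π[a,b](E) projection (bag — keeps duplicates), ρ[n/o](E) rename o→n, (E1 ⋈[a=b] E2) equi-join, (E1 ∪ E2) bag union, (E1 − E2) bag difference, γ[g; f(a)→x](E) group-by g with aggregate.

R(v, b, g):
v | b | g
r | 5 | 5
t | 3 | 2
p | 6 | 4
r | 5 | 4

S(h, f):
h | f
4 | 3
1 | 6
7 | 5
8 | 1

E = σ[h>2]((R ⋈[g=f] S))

σ filters on h, owned by the right side.
E' = (R ⋈[g=f] σ[h>2](S))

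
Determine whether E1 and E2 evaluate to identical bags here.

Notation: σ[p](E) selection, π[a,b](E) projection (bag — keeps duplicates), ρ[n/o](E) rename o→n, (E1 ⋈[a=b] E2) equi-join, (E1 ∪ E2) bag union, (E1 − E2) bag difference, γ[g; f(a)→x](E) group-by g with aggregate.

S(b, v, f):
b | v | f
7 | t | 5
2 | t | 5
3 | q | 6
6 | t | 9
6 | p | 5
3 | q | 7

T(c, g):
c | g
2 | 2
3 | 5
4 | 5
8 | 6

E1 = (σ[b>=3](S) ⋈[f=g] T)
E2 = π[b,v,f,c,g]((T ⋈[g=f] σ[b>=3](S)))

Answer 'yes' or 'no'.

E1 stepwise |·|:
  S → 6
  σ[b>=3](S) → 5
  T → 4
  (σ[b>=3](S) ⋈[f=g] T) → 5
E2 stepwise |·|:
  T → 4
  S → 6
  σ[b>=3](S) → 5
  (T ⋈[g=f] σ[b>=3](S)) → 5
  π[b,v,f,c,g]((T ⋈[g=f] σ[b>=3](S))) → 5

E1 and E2 produce the same multiset:
b | v | f | c | g
3 | q | 6 | 8 | 6
6 | p | 5 | 3 | 5
6 | p | 5 | 4 | 5
7 | t | 5 | 3 | 5
7 | t | 5 | 4 | 5

yes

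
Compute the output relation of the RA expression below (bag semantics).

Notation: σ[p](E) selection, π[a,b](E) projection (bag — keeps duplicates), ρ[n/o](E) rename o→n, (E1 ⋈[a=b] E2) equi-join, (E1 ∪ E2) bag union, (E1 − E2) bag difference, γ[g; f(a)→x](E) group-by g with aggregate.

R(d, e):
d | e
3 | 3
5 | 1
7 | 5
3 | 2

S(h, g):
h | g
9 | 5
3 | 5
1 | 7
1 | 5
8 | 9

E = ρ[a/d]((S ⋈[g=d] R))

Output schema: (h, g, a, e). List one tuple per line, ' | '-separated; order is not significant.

Row counts bottom-up:
  S → 5
  R → 4
  (S ⋈[g=d] R) → 4
  ρ[a/d]((S ⋈[g=d] R)) → 4

== RESULT ==
h | g | a | e
1 | 5 | 5 | 1
1 | 7 | 7 | 5
3 | 5 | 5 | 1
9 | 5 | 5 | 1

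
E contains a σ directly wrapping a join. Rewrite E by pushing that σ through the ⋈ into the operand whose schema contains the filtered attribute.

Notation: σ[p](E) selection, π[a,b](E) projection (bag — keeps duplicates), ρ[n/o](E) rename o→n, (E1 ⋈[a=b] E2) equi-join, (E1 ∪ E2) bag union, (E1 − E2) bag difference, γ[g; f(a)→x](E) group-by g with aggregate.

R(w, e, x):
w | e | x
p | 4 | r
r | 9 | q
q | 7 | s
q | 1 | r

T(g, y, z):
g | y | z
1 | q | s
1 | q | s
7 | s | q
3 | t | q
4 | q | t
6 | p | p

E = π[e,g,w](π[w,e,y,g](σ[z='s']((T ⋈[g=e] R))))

σ filters on z, owned by the left side.
E' = π[e,g,w](π[w,e,y,g]((σ[z='s'](T) ⋈[g=e] R)))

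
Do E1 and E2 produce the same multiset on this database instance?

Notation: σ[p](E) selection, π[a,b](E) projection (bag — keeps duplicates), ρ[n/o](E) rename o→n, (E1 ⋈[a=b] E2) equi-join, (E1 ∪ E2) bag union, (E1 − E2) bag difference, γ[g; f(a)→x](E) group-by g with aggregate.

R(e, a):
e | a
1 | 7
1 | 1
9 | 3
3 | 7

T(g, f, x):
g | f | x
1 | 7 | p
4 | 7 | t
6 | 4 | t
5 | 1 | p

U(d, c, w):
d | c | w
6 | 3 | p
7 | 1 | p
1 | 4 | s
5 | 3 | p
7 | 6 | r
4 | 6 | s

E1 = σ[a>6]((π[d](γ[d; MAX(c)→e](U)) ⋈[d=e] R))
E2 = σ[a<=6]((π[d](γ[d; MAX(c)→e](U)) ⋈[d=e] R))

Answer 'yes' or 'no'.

E1 per-node cardinality:
  U → 6
  γ[d; MAX(c)→e](U) → 5
  π[d](γ[d; MAX(c)→e](U)) → 5
  R → 4
  (π[d](γ[d; MAX(c)→e](U)) ⋈[d=e] R) → 2
  σ[a>6]((π[d](γ[d; MAX(c)→e](U)) ⋈[d=e] R)) → 1
E2 per-node cardinality:
  U → 6
  γ[d; MAX(c)→e](U) → 5
  π[d](γ[d; MAX(c)→e](U)) → 5
  R → 4
  (π[d](γ[d; MAX(c)→e](U)) ⋈[d=e] R) → 2
  σ[a<=6]((π[d](γ[d; MAX(c)→e](U)) ⋈[d=e] R)) → 1

E1 result:
d | e | a
1 | 1 | 7
E2 result:
d | e | a
1 | 1 | 1
Witness: (1, 1, 1) appears 0× in E1 but 1× in E2.

no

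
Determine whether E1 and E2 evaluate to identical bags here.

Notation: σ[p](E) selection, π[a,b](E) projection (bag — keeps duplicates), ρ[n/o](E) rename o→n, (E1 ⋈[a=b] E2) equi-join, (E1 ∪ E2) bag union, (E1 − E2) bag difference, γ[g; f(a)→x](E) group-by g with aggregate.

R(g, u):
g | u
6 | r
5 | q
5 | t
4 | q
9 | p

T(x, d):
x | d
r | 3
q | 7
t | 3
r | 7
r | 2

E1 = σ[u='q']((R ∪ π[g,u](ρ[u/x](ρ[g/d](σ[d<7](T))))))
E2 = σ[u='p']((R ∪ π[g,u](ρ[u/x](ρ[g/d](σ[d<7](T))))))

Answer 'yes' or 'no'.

E1 row counts bottom-up:
  R → 5
  T → 5
  σ[d<7](T) → 3
  ρ[g/d](σ[d<7](T)) → 3
  ρ[u/x](ρ[g/d](σ[d<7](T))) → 3
  π[g,u](ρ[u/x](ρ[g/d](σ[d<7](T)))) → 3
  (R ∪ π[g,u](ρ[u/x](ρ[g/d](σ[d<7](T))))) → 8
  σ[u='q']((R ∪ π[g,u](ρ[u/x](ρ[g/d](σ[d<7](T)))))) → 2
E2 row counts bottom-up:
  R → 5
  T → 5
  σ[d<7](T) → 3
  ρ[g/d](σ[d<7](T)) → 3
  ρ[u/x](ρ[g/d](σ[d<7](T))) → 3
  π[g,u](ρ[u/x](ρ[g/d](σ[d<7](T)))) → 3
  (R ∪ π[g,u](ρ[u/x](ρ[g/d](σ[d<7](T))))) → 8
  σ[u='p']((R ∪ π[g,u](ρ[u/x](ρ[g/d](σ[d<7](T)))))) → 1

E1 result:
g | u
4 | q
5 | q
E2 result:
g | u
9 | p
Witness: (9, 'p') appears 0× in E1 but 1× in E2.

no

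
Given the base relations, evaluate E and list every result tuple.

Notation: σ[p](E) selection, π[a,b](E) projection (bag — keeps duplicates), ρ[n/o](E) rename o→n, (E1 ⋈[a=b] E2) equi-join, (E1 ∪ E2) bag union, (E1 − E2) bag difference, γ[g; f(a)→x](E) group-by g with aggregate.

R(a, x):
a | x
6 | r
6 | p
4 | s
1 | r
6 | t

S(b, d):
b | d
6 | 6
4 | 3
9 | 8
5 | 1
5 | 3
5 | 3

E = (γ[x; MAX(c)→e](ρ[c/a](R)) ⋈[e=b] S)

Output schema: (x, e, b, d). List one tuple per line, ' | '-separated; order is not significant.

Per-node cardinality:
  R → 5
  ρ[c/a](R) → 5
  γ[x; MAX(c)→e](ρ[c/a](R)) → 4
  S → 6
  (γ[x; MAX(c)→e](ρ[c/a](R)) ⋈[e=b] S) → 4

== RESULT ==
x | e | b | d
p | 6 | 6 | 6
r | 6 | 6 | 6
s | 4 | 4 | 3
t | 6 | 6 | 6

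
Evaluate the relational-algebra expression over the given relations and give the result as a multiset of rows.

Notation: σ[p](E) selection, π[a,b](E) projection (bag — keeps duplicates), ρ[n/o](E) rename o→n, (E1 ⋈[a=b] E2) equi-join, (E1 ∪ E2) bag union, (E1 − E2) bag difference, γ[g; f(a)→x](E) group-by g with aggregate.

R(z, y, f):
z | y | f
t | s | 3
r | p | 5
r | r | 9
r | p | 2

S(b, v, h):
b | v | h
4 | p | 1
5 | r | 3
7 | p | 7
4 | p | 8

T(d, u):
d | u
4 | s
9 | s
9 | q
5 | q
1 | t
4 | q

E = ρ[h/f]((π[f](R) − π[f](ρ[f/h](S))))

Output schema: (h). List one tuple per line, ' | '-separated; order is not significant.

Stepwise |·|:
  R → 4
  π[f](R) → 4
  S → 4
  ρ[f/h](S) → 4
  π[f](ρ[f/h](S)) → 4
  (π[f](R) − π[f](ρ[f/h](S))) → 3
  ρ[h/f]((π[f](R) − π[f](ρ[f/h](S)))) → 3

== RESULT ==
h
2
5
9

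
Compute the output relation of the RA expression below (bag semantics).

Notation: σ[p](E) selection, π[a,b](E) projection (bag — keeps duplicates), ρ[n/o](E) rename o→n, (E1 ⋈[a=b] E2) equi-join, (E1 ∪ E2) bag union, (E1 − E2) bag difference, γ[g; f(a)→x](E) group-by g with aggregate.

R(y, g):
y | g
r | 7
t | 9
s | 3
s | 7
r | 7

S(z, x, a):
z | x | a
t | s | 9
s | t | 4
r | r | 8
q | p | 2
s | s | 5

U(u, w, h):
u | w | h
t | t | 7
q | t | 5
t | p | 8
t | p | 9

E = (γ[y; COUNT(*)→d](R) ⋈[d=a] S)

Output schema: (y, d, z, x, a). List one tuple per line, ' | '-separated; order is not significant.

Row counts bottom-up:
  R → 5
  γ[y; COUNT(*)→d](R) → 3
  S → 5
  (γ[y; COUNT(*)→d](R) ⋈[d=a] S) → 2

== RESULT ==
y | d | z | x | a
r | 2 | q | p | 2
s | 2 | q | p | 2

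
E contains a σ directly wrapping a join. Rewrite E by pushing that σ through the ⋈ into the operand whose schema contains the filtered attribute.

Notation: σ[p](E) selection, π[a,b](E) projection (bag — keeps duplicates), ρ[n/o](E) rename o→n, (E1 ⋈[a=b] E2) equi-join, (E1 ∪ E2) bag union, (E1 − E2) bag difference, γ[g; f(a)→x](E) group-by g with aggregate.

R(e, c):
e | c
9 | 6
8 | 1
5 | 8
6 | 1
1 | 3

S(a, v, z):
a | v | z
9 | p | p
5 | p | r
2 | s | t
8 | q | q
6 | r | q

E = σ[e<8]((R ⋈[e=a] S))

σ filters on e, owned by the left side.
E' = (σ[e<8](R) ⋈[e=a] S)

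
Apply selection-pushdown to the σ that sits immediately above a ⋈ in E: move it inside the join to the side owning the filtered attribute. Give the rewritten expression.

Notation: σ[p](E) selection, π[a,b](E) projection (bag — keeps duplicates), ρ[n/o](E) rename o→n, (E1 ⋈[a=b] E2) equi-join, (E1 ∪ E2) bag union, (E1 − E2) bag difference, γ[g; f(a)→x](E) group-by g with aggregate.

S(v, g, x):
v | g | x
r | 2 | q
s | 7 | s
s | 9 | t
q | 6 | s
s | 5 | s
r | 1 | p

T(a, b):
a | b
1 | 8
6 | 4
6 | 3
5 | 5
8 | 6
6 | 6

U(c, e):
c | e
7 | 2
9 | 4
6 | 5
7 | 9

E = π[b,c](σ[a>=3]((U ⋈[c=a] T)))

σ filters on a, owned by the right side.
E' = π[b,c]((U ⋈[c=a] σ[a>=3](T)))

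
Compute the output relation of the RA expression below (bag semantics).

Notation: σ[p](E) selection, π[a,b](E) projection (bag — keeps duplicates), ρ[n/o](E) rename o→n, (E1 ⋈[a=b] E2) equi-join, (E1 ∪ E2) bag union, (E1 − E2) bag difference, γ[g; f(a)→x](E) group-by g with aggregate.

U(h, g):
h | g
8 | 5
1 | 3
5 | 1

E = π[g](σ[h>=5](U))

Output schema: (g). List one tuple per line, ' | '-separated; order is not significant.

Subexpression sizes:
  U → 3
  σ[h>=5](U) → 2
  π[g](σ[h>=5](U)) → 2

== RESULT ==
g
1
5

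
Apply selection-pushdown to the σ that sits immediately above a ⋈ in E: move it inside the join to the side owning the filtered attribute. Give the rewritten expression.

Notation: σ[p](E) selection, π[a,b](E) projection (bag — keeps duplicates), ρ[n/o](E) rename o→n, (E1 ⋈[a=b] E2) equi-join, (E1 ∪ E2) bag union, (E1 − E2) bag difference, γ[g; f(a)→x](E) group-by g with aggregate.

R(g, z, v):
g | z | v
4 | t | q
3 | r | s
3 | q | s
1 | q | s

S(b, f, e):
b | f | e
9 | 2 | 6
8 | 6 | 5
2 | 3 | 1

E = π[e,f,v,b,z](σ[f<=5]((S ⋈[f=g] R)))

σ filters on f, owned by the left side.
E' = π[e,f,v,b,z]((σ[f<=5](S) ⋈[f=g] R))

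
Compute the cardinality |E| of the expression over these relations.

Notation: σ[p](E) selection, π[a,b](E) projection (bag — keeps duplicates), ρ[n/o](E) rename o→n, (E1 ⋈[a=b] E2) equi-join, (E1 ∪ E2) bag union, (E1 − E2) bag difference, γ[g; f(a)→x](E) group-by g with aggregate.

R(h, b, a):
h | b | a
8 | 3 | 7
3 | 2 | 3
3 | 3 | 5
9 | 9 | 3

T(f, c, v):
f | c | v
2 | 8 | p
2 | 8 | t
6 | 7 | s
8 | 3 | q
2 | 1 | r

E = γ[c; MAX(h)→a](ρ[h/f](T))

Row counts bottom-up:
  T → 5
  ρ[h/f](T) → 5
  γ[c; MAX(h)→a](ρ[h/f](T)) → 4

|E| = 4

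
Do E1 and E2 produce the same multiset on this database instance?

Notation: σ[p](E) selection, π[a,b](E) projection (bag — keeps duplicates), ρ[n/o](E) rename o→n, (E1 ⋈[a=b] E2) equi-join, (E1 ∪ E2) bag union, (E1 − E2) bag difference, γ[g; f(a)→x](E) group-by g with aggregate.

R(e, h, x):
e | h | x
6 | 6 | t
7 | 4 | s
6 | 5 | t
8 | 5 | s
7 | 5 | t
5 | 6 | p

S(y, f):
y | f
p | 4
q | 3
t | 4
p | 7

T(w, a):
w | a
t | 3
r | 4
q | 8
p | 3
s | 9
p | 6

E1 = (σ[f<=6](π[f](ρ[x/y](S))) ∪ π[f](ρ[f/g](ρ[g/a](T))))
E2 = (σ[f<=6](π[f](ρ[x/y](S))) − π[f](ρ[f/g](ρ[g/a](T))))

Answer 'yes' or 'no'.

E1 stepwise |·|:
  S → 4
  ρ[x/y](S) → 4
  π[f](ρ[x/y](S)) → 4
  σ[f<=6](π[f](ρ[x/y](S))) → 3
  T → 6
  ρ[g/a](T) → 6
  ρ[f/g](ρ[g/a](T)) → 6
  π[f](ρ[f/g](ρ[g/a](T))) → 6
  (σ[f<=6](π[f](ρ[x/y](S))) ∪ π[f](ρ[f/g](ρ[g/a](T)))) → 9
E2 stepwise |·|:
  S → 4
  ρ[x/y](S) → 4
  π[f](ρ[x/y](S)) → 4
  σ[f<=6](π[f](ρ[x/y](S))) → 3
  T → 6
  ρ[g/a](T) → 6
  ρ[f/g](ρ[g/a](T)) → 6
  π[f](ρ[f/g](ρ[g/a](T))) → 6
  (σ[f<=6](π[f](ρ[x/y](S))) − π[f](ρ[f/g](ρ[g/a](T)))) → 1

E1 result:
f
3
3
3
4
4
4
6
8
9
E2 result:
f
4
Witness: (6,) appears 1× in E1 but 0× in E2.

no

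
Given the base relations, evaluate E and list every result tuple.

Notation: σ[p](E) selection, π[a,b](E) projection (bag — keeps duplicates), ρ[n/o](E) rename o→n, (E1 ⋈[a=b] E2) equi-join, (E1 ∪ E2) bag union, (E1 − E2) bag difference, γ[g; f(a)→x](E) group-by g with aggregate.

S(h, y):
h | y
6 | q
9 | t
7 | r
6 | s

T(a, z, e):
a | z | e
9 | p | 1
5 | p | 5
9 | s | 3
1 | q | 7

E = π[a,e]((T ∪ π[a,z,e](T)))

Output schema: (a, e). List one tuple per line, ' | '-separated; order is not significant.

Stepwise |·|:
  T → 4
  T → 4
  π[a,z,e](T) → 4
  (T ∪ π[a,z,e](T)) → 8
  π[a,e]((T ∪ π[a,z,e](T))) → 8

== RESULT ==
a | e
1 | 7
1 | 7
5 | 5
5 | 5
9 | 1
9 | 1
9 | 3
9 | 3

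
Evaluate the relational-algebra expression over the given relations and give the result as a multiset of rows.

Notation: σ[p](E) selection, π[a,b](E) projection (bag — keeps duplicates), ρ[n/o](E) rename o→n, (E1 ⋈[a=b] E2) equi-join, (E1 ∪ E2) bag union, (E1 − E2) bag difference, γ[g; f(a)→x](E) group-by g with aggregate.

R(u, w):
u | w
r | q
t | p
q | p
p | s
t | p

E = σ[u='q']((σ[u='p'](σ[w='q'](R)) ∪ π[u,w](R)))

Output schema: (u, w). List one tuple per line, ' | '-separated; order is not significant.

Per-node cardinality:
  R → 5
  σ[w='q'](R) → 1
  σ[u='p'](σ[w='q'](R)) → 0
  R → 5
  π[u,w](R) → 5
  (σ[u='p'](σ[w='q'](R)) ∪ π[u,w](R)) → 5
  σ[u='q']((σ[u='p'](σ[w='q'](R)) ∪ π[u,w](R))) → 1

== RESULT ==
u | w
q | p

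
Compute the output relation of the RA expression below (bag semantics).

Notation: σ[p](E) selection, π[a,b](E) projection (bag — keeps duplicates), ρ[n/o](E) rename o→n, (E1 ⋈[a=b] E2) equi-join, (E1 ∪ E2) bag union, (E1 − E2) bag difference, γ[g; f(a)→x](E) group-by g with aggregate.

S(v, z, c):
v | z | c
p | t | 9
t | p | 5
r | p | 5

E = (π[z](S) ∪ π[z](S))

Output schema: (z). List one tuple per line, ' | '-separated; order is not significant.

Per-node cardinality:
  S → 3
  π[z](S) → 3
  S → 3
  π[z](S) → 3
  (π[z](S) ∪ π[z](S)) → 6

== RESULT ==
z
p
p
p
p
t
t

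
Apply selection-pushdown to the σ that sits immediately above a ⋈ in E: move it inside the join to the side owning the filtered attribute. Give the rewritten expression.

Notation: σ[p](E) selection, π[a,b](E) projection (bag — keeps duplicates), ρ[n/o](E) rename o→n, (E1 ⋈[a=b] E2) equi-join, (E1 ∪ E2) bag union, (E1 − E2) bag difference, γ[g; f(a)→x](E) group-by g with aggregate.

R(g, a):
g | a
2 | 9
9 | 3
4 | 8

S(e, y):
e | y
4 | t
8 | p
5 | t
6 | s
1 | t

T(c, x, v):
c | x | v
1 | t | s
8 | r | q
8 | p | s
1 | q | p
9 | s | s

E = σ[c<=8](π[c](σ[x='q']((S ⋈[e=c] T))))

σ filters on x, owned by the right side.
E' = σ[c<=8](π[c]((S ⋈[e=c] σ[x='q'](T))))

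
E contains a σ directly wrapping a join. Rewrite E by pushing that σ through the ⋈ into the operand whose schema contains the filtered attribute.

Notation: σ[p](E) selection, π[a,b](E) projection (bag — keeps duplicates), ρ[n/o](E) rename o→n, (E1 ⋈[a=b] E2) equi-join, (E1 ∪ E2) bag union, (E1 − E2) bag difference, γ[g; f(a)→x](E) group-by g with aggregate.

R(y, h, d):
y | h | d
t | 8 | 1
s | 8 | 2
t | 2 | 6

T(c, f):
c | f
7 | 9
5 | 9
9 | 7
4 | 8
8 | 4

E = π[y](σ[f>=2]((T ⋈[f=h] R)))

σ filters on f, owned by the left side.
E' = π[y]((σ[f>=2](T) ⋈[f=h] R))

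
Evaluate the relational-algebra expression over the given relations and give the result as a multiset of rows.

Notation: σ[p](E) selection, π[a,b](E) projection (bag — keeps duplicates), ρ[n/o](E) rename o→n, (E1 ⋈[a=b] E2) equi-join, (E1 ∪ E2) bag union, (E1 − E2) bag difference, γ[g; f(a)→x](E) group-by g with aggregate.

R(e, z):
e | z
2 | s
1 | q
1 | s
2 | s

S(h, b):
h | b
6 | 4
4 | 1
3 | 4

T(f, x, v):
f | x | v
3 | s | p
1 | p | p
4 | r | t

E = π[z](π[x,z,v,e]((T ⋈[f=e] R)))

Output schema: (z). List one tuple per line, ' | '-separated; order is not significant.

Row counts bottom-up:
  T → 3
  R → 4
  (T ⋈[f=e] R) → 2
  π[x,z,v,e]((T ⋈[f=e] R)) → 2
  π[z](π[x,z,v,e]((T ⋈[f=e] R))) → 2

== RESULT ==
z
q
s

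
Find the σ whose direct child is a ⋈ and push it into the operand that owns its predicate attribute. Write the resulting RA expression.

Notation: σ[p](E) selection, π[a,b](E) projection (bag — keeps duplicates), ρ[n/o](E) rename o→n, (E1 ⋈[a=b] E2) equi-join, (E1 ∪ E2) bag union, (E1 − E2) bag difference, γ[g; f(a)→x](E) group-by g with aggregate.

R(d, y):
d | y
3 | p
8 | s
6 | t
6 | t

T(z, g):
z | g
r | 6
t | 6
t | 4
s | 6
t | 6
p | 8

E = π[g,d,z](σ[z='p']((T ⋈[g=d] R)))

σ filters on z, owned by the left side.
E' = π[g,d,z]((σ[z='p'](T) ⋈[g=d] R))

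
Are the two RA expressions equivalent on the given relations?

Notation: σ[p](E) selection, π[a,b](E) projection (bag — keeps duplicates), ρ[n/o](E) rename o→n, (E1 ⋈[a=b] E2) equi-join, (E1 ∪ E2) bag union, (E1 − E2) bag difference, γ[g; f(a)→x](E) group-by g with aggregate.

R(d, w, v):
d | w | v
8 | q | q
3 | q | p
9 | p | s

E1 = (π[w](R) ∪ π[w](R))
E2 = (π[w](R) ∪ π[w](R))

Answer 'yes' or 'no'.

E1 row counts bottom-up:
  R → 3
  π[w](R) → 3
  R → 3
  π[w](R) → 3
  (π[w](R) ∪ π[w](R)) → 6
E2 row counts bottom-up:
  R → 3
  π[w](R) → 3
  R → 3
  π[w](R) → 3
  (π[w](R) ∪ π[w](R)) → 6

E1 and E2 produce the same multiset:
w
p
p
q
q
q
q

yes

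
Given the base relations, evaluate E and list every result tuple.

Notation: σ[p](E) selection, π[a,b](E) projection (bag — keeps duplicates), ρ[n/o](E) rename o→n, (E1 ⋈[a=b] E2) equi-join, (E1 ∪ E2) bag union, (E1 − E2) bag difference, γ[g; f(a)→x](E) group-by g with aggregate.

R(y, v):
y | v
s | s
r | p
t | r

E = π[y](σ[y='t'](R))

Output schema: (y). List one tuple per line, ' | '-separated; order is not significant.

Stepwise |·|:
  R → 3
  σ[y='t'](R) → 1
  π[y](σ[y='t'](R)) → 1

== RESULT ==
y
t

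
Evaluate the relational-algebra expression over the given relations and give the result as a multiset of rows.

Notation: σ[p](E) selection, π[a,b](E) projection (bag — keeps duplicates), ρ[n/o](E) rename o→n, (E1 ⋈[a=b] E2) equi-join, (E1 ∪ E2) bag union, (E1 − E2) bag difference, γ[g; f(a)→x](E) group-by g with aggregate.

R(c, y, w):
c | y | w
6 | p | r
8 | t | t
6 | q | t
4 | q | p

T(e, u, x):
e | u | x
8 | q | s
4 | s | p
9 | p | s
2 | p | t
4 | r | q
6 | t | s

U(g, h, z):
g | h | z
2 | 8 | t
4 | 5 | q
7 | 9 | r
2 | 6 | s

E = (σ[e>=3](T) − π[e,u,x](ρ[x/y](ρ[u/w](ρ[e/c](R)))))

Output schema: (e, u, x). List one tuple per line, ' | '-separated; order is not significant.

Per-node cardinality:
  T → 6
  σ[e>=3](T) → 5
  R → 4
  ρ[e/c](R) → 4
  ρ[u/w](ρ[e/c](R)) → 4
  ρ[x/y](ρ[u/w](ρ[e/c](R))) → 4
  π[e,u,x](ρ[x/y](ρ[u/w](ρ[e/c](R)))) → 4
  (σ[e>=3](T) − π[e,u,x](ρ[x/y](ρ[u/w](ρ[e/c](R))))) → 5

== RESULT ==
e | u | x
4 | r | q
4 | s | p
6 | t | s
8 | q | s
9 | p | s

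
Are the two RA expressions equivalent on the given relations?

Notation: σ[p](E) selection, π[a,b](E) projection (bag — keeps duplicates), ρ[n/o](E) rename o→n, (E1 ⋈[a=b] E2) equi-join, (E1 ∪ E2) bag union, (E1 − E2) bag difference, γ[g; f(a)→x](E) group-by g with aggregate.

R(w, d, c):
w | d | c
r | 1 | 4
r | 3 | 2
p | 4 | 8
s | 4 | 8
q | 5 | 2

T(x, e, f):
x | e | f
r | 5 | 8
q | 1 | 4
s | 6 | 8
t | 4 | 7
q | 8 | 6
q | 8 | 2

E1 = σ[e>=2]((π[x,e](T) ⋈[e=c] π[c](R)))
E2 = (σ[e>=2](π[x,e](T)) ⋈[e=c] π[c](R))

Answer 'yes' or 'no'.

E1 stepwise |·|:
  T → 6
  π[x,e](T) → 6
  R → 5
  π[c](R) → 5
  (π[x,e](T) ⋈[e=c] π[c](R)) → 5
  σ[e>=2]((π[x,e](T) ⋈[e=c] π[c](R))) → 5
E2 stepwise |·|:
  T → 6
  π[x,e](T) → 6
  σ[e>=2](π[x,e](T)) → 5
  R → 5
  π[c](R) → 5
  (σ[e>=2](π[x,e](T)) ⋈[e=c] π[c](R)) → 5

E1 and E2 produce the same multiset:
x | e | c
q | 8 | 8
q | 8 | 8
q | 8 | 8
q | 8 | 8
t | 4 | 4

yes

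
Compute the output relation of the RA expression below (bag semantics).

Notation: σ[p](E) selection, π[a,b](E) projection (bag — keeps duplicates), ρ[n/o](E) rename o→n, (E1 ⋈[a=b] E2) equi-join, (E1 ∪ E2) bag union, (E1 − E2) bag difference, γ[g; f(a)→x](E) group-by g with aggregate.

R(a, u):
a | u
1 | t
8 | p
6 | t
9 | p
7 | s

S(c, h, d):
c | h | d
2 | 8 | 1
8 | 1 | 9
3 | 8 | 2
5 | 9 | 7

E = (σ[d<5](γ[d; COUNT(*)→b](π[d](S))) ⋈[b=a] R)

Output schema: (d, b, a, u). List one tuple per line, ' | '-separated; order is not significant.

Per-node cardinality:
  S → 4
  π[d](S) → 4
  γ[d; COUNT(*)→b](π[d](S)) → 4
  σ[d<5](γ[d; COUNT(*)→b](π[d](S))) → 2
  R → 5
  (σ[d<5](γ[d; COUNT(*)→b](π[d](S))) ⋈[b=a] R) → 2

== RESULT ==
d | b | a | u
1 | 1 | 1 | t
2 | 1 | 1 | t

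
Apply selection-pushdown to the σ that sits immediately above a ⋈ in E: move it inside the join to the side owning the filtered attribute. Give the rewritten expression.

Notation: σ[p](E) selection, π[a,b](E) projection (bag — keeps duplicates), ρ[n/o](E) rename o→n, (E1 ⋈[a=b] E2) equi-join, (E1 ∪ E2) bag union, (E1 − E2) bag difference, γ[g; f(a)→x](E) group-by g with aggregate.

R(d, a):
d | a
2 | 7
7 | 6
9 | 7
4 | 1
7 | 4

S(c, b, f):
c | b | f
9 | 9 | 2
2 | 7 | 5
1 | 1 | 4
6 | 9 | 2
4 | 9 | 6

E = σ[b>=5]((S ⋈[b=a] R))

σ filters on b, owned by the left side.
E' = (σ[b>=5](S) ⋈[b=a] R)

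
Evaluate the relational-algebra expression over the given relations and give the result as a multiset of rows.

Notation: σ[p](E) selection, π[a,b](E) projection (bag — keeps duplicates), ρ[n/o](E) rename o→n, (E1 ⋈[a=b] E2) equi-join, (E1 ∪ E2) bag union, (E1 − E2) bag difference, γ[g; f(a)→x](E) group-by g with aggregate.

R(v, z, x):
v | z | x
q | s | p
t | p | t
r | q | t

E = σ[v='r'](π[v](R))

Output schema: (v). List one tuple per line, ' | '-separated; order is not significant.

Per-node cardinality:
  R → 3
  π[v](R) → 3
  σ[v='r'](π[v](R)) → 1

== RESULT ==
v
r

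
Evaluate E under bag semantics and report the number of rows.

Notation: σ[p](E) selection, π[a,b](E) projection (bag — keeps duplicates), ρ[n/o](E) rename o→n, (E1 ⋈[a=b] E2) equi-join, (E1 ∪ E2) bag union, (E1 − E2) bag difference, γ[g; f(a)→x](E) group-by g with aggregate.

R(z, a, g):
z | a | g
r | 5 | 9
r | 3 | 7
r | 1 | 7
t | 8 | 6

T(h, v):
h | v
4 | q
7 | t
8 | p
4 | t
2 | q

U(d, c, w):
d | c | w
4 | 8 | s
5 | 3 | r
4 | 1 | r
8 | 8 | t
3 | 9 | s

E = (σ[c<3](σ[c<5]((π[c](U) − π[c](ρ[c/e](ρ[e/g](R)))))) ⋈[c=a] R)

Stepwise |·|:
  U → 5
  π[c](U) → 5
  R → 4
  ρ[e/g](R) → 4
  ρ[c/e](ρ[e/g](R)) → 4
  π[c](ρ[c/e](ρ[e/g](R))) → 4
  (π[c](U) − π[c](ρ[c/e](ρ[e/g](R)))) → 4
  σ[c<5]((π[c](U) − π[c](ρ[c/e](ρ[e/g](R))))) → 2
  σ[c<3](σ[c<5]((π[c](U) − π[c](ρ[c/e](ρ[e/g](R)))))) → 1
  R → 4
  (σ[c<3](σ[c<5]((π[c](U) − π[c](ρ[c/e](ρ[e/g](R)))))) ⋈[c=a] R) → 1

|E| = 1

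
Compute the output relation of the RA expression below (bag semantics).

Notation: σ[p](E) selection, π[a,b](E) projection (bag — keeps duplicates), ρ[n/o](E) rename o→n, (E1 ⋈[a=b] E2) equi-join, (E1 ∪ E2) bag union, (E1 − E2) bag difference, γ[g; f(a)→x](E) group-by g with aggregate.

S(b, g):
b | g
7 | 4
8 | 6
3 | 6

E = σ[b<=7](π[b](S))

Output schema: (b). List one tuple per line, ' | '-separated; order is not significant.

Per-node cardinality:
  S → 3
  π[b](S) → 3
  σ[b<=7](π[b](S)) → 2

== RESULT ==
b
3
7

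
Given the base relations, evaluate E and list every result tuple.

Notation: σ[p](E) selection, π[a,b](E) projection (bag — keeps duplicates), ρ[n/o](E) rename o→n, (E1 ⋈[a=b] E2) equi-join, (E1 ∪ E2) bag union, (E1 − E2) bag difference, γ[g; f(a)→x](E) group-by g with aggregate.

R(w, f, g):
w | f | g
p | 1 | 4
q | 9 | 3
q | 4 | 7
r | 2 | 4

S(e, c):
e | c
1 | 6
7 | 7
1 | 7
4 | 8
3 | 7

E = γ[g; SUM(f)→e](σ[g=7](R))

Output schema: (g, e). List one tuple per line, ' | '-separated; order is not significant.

Row counts bottom-up:
  R → 4
  σ[g=7](R) → 1
  γ[g; SUM(f)→e](σ[g=7](R)) → 1

== RESULT ==
g | e
7 | 4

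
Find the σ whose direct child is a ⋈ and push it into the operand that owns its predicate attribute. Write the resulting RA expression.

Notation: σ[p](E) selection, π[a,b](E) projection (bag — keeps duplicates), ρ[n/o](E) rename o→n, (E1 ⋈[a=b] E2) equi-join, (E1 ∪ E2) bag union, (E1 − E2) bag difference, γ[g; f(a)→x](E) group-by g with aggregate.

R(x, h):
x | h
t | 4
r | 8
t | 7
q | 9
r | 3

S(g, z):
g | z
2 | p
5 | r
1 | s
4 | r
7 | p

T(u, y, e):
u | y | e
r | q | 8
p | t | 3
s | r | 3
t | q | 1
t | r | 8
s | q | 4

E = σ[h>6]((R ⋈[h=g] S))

σ filters on h, owned by the left side.
E' = (σ[h>6](R) ⋈[h=g] S)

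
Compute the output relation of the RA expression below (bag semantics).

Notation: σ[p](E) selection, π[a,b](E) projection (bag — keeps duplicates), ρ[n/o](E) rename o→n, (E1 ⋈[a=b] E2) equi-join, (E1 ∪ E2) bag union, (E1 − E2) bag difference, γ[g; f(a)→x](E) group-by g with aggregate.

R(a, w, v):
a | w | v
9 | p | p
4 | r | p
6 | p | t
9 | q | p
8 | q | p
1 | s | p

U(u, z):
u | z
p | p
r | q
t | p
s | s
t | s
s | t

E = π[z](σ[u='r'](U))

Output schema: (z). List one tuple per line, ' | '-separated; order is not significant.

Subexpression sizes:
  U → 6
  σ[u='r'](U) → 1
  π[z](σ[u='r'](U)) → 1

== RESULT ==
z
q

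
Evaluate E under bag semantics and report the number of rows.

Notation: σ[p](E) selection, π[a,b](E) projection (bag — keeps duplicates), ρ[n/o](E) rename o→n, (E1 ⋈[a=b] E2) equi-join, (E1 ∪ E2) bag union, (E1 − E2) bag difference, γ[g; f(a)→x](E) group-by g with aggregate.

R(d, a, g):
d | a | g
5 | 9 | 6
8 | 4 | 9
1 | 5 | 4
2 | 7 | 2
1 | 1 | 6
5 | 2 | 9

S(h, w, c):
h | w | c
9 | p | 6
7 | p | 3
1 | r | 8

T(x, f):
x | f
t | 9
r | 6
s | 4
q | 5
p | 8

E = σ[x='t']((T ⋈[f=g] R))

Per-node cardinality:
  T → 5
  R → 6
  (T ⋈[f=g] R) → 5
  σ[x='t']((T ⋈[f=g] R)) → 2

|E| = 2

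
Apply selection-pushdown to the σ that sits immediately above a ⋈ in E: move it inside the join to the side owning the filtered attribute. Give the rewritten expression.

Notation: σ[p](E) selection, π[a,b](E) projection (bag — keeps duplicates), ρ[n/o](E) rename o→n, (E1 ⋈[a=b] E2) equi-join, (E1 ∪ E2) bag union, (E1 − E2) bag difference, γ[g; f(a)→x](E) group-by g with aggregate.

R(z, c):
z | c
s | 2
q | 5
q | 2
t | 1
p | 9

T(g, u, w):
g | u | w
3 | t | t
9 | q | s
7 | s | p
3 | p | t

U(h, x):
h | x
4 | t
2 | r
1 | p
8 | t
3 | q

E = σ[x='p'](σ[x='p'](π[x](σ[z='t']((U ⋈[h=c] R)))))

σ filters on z, owned by the right side.
E' = σ[x='p'](σ[x='p'](π[x]((U ⋈[h=c] σ[z='t'](R)))))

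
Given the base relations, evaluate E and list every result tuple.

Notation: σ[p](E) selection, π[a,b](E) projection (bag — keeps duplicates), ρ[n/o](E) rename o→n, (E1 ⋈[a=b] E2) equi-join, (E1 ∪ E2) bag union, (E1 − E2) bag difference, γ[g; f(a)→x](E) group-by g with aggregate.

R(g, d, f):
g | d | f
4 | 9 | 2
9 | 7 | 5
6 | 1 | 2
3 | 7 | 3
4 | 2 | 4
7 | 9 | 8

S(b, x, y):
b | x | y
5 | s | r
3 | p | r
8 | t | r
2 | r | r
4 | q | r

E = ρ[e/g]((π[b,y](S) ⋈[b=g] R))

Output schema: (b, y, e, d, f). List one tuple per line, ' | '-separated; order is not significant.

Per-node cardinality:
  S → 5
  π[b,y](S) → 5
  R → 6
  (π[b,y](S) ⋈[b=g] R) → 3
  ρ[e/g]((π[b,y](S) ⋈[b=g] R)) → 3

== RESULT ==
b | y | e | d | f
3 | r | 3 | 7 | 3
4 | r | 4 | 2 | 4
4 | r | 4 | 9 | 2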